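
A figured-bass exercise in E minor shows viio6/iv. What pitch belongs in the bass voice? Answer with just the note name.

B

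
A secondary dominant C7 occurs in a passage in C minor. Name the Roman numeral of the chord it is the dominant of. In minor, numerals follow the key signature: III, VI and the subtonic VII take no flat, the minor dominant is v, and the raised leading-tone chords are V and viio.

The chord is a dominant seventh chord on C.
A dominant resolves down a perfect fifth: C → F. In C minor, F is scale degree 4, i.e. iv.

iv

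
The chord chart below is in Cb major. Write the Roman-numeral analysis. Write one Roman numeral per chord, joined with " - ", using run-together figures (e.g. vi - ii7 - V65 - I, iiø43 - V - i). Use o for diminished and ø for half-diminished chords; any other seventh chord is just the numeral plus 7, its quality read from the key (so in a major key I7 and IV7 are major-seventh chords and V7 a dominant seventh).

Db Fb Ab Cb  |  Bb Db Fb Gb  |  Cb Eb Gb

Db-Fb-Ab-Cb: minor seventh chord on Db = scale degree 2 → ii7.
Bb-Db-Fb-Gb has root Gb, degree 5 in Cb major, so V65.
Cb-Eb-Gb: root Cb is the tonic; major triad there is I.

ii7 - V65 - I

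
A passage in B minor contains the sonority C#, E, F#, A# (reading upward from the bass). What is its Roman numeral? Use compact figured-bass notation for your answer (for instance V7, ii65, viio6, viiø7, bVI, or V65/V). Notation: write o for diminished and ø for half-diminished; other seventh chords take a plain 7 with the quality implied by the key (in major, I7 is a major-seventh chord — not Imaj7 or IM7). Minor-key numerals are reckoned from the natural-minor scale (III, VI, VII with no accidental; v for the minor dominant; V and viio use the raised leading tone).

V43

Stacked in thirds the chord is F#-A#-C#-E: a dominant seventh chord on F#.
F# is scale degree 5 in B minor, and a dominant seventh chord on that degree is written V7.
With C# in the bass the chord is in second inversion, so the figured bass is 43.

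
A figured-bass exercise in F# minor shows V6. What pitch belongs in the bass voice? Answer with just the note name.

E#

V in F# minor has root C#; the chord is C#-E#-G#.
The figure 6 means first inversion — the third is in the bass.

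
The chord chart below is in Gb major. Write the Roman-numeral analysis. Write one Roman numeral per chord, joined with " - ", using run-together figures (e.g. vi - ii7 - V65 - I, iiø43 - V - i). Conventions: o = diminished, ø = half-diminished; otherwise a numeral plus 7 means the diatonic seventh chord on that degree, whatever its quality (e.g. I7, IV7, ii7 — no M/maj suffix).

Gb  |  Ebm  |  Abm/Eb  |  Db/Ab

I - vi - ii64 - V64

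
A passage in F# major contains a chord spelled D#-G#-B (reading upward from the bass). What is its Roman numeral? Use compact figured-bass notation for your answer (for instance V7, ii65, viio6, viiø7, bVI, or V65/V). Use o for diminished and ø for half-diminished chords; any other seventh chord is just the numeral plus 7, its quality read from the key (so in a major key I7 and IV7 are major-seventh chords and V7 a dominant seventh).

Stacked in thirds the chord is G#-B-D#: a minor triad on G#.
G# is scale degree 2 in F# major, and a minor triad on that degree is written ii.
With D# in the bass the chord is in second inversion, so the figured bass is 64.

ii64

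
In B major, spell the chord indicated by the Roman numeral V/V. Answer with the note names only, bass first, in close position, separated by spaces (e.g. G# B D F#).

C# E# G#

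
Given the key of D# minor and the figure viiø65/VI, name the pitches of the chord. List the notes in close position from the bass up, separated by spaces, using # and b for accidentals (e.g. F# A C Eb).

C# E G# A#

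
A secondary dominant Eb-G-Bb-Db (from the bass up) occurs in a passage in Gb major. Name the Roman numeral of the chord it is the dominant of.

ii

The chord is a dominant seventh chord on Eb.
A dominant resolves down a perfect fifth: Eb → Ab. In Gb major, Ab is scale degree 2, i.e. ii.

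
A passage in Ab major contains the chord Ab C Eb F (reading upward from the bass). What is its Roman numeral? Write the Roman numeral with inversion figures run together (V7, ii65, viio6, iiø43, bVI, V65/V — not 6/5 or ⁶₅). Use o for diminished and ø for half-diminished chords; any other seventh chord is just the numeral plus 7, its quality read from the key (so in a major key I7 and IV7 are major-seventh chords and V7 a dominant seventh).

vi65

Stacked in thirds the chord is F-Ab-C-Eb: a minor seventh chord on F.
F is scale degree 6 in Ab major, and a minor seventh chord on that degree is written vi7.
With Ab in the bass the chord is in first inversion, so the figured bass is 65.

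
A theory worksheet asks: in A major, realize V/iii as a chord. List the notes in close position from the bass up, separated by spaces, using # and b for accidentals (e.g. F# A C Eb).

G# B# D#

V/iii is a secondary dominant — the dominant triad of iii. iii in A major is C#, so the applied chord's root is G#, a perfect fifth above.
Building a major triad on G# gives G#-B#-D#.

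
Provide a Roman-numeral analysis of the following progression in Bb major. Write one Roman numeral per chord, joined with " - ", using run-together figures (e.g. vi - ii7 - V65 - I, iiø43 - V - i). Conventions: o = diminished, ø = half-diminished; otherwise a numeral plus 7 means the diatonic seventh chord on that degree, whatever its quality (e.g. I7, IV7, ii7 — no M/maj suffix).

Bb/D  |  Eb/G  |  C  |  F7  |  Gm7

I6 - IV6 - V/V - V7 - vi7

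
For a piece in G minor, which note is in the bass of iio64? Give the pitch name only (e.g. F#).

iio in G minor has root A; the chord is A-C-Eb.
The figure 64 means second inversion — the fifth is in the bass.

Eb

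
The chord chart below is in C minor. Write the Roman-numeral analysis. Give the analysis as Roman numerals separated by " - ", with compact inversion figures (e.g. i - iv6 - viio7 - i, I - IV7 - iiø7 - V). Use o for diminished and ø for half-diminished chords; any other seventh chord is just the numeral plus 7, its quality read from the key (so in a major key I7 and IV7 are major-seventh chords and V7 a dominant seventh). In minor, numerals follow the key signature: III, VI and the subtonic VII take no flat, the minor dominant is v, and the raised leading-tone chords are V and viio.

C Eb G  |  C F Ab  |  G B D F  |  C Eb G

C-Eb-G: root C is the tonic; minor triad there is i.
C-F-Ab: root F is the subdominant; minor triad there is iv64.
G-B-D-F has root G, degree 5 in C minor, so V7.
C-Eb-G: root C is the tonic; minor triad there is i.

i - iv64 - V7 - i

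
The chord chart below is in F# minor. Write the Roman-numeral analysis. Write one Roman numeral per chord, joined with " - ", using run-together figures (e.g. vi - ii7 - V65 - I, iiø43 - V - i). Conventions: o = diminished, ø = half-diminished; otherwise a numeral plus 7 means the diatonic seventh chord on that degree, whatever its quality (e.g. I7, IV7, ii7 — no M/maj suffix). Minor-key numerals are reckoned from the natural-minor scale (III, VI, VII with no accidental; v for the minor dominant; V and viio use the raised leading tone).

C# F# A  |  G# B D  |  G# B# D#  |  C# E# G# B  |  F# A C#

C#-F#-A has root F#, degree 1 in F# minor, so i64.
G#-B-D has root G#, degree 2 in F# minor, so iio.
G#-B#-D#: a major triad on G#, the applied dominant of V → V/V.
C#-E#-G#-B: dominant seventh chord on C# = scale degree 5 → V7.
F#-A-C#: root F# is the tonic; minor triad there is i.

i64 - iio - V/V - V7 - i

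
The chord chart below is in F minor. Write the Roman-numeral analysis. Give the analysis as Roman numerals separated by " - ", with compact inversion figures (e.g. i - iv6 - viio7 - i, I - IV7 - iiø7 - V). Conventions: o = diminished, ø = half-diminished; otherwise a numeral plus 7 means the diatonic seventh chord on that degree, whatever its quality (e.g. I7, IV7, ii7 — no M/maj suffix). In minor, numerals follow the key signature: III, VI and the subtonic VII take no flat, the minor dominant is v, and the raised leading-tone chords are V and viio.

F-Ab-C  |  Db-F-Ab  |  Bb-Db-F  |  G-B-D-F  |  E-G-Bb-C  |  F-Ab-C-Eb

F-Ab-C: minor triad on F = scale degree 1 → i.
Db-F-Ab has root Db, degree 6 in F minor, so VI.
Bb-Db-F has root Bb, degree 4 in F minor, so iv.
G-B-D-F: a dominant seventh chord on G, the applied dominant of V → V7/V.
E-G-Bb-C: root C is the dominant; dominant seventh chord there is V65.
F-Ab-C-Eb: root F is the tonic; minor seventh chord there is i7.

i - VI - iv - V7/V - V65 - i7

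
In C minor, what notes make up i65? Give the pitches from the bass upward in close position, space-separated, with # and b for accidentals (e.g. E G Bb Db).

Eb G Bb C

In C minor, scale degree 1 is C, and the diatonic chord built there is a minor seventh chord.
Stacking thirds from C gives C-Eb-G-Bb.
The figured bass 65 indicates first inversion, placing the third (Eb) in the bass: Eb-G-Bb-C.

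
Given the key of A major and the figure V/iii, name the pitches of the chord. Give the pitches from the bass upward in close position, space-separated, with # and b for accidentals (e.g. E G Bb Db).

G# B# D#

V/iii is a secondary dominant — the dominant triad of iii. iii in A major is C#, so the applied chord's root is G#, a perfect fifth above.
Building a major triad on G# gives G#-B#-D#.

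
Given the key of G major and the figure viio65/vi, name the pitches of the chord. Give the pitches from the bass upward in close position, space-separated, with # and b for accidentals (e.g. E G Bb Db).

F# A C D#

viio65/vi is a secondary leading-tone chord. The target vi is E in G major; the applied chord is rooted a semitone below, on D#.
Building a fully diminished seventh chord on D# gives D#-F#-A-C.
The figured bass 65 indicates first inversion, placing the third (F#) in the bass: F#-A-C-D#.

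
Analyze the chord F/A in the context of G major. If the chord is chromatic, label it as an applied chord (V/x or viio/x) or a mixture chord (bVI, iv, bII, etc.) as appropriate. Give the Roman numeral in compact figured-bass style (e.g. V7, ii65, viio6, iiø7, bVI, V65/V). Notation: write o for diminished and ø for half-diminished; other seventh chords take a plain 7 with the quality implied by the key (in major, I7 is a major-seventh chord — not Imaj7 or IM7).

Stacked in thirds the chord is F-A-C: a major triad on F.
F is the lowered seventh degree of G major (diatonic 7 would be F#). This is a major triad on the lowered seventh degree (the subtonic), borrowed from the parallel minor.
With A in the bass the chord is in first inversion, so the figured bass is 6.

bVII6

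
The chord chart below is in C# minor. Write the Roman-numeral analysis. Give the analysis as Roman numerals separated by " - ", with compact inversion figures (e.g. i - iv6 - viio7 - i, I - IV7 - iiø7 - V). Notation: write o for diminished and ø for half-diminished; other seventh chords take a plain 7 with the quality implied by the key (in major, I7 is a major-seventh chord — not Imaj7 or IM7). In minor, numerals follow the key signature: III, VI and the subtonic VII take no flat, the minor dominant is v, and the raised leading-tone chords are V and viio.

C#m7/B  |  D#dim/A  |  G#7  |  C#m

i42 - iio64 - V7 - i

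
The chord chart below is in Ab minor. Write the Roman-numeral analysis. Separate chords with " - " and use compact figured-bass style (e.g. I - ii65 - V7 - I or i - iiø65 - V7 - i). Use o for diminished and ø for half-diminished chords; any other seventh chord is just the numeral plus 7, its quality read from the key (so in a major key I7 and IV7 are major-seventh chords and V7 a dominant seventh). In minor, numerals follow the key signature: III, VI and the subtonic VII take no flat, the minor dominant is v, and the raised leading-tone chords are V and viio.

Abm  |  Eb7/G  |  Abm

Abm has root Ab, degree 1 in Ab minor, so i.
Eb7/G has root Eb, degree 5 in Ab minor, so V65.
Abm has root Ab, degree 1 in Ab minor, so i.

i - V65 - i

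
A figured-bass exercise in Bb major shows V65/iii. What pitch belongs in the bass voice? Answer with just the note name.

C#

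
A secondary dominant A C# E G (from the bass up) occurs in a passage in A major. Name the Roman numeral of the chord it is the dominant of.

IV

The chord is a dominant seventh chord on A.
A dominant resolves down a perfect fifth: A → D. In A major, D is scale degree 4, i.e. IV.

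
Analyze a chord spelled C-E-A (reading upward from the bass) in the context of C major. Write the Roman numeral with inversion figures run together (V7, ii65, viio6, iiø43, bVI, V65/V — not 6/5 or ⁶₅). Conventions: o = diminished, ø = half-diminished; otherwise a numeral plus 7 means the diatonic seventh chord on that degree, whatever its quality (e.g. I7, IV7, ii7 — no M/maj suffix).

The pitches A-C-E form a minor triad rooted on A.
In C major, A is the submediant; the diatonic minor triad there is vi.
With C in the bass the chord is in first inversion, so the figured bass is 6.

vi6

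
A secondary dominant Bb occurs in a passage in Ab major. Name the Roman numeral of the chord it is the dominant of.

The chord is a major triad on Bb.
A dominant resolves down a perfect fifth: Bb → Eb. In Ab major, Eb is scale degree 5, i.e. V.

V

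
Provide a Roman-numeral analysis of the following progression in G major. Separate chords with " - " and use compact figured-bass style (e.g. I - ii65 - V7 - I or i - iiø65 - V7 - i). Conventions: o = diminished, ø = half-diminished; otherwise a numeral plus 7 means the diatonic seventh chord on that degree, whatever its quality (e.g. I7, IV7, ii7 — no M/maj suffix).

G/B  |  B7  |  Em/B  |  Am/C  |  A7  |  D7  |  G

I6 - V7/vi - vi64 - ii6 - V7/V - V7 - I

G/B: major triad on G = scale degree 1 → I6.
B7: a dominant seventh chord on B, the applied dominant of vi → V7/vi.
Em/B: minor triad on E = scale degree 6 → vi64.
Am/C: minor triad on A = scale degree 2 → ii6.
A7: chromatic; A is V of V, so V7/V.
D7: dominant seventh chord on D = scale degree 5 → V7.
G: root G is the tonic; major triad there is I.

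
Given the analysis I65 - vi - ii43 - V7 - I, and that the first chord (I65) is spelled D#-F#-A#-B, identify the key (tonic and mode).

The chord Bmaj7/D# is a major seventh chord rooted on B; its label is I65.
If B is scale degree 1 and the mode makes that degree carry a major seventh chord, the tonic is B and the mode is major.

B major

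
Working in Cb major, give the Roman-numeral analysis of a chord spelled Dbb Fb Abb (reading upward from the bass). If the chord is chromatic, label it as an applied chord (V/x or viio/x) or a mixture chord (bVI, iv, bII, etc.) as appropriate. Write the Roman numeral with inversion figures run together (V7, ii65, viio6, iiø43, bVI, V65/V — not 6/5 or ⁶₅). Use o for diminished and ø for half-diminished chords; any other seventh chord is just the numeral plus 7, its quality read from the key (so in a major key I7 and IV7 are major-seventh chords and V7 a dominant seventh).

bII

Stacked in thirds the chord is Dbb-Fb-Abb: a major triad on Dbb.
Dbb is the lowered second degree of Cb major (diatonic 2 would be Db). This is the Neapolitan chord — a major triad on the lowered second degree.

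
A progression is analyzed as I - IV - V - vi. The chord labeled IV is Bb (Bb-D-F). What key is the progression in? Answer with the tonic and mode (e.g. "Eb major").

The chord Bb is a major triad rooted on Bb; its label is IV.
If Bb is scale degree 4 and the mode makes that degree carry a major triad, the tonic is F and the mode is major.

F major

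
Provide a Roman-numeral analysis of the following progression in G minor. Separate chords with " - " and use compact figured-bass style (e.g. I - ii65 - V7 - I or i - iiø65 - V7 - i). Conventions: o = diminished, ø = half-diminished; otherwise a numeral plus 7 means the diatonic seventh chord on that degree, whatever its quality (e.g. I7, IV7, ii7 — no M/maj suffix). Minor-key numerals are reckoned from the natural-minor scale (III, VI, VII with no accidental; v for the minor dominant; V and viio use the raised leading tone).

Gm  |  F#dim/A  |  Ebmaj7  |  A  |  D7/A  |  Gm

i - viio6 - VI7 - V/V - V43 - i

Gm has root G, degree 1 in G minor, so i.
F#dim/A: diminished triad on F# = scale degree 7 → viio6.
Ebmaj7: root Eb is the submediant; major seventh chord there is VI7.
A: chromatic; A is V of V, so V/V.
D7/A: root D is the dominant; dominant seventh chord there is V43.
Gm: root G is the tonic; minor triad there is i.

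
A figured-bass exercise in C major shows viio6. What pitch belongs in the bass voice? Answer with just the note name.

D

viio in C major has root B; the chord is B-D-F.
The figure 6 means first inversion — the third is in the bass.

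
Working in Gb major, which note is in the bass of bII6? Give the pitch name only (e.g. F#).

bII in Gb major has root Abb; the chord is Abb-Cb-Ebb.
The figure 6 means first inversion — the third is in the bass.

Cb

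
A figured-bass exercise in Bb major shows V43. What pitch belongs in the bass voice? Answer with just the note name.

V in Bb major has root F; the chord is F-A-C-Eb.
The figure 43 means second inversion — the fifth is in the bass.

C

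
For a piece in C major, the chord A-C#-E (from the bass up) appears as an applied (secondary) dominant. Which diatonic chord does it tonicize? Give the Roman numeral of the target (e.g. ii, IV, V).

ii

The chord is a major triad on A.
A dominant resolves down a perfect fifth: A → D. In C major, D is scale degree 2, i.e. ii.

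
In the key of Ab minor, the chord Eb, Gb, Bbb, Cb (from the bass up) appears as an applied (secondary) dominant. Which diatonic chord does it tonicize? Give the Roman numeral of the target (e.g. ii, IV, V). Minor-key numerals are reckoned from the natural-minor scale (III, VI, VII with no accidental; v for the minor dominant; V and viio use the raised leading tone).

VI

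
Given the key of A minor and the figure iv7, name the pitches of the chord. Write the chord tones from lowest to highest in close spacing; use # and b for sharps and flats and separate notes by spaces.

D F A C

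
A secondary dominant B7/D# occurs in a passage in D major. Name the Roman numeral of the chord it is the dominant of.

ii

The chord is a dominant seventh chord on B.
A dominant resolves down a perfect fifth: B → E. In D major, E is scale degree 2, i.e. ii.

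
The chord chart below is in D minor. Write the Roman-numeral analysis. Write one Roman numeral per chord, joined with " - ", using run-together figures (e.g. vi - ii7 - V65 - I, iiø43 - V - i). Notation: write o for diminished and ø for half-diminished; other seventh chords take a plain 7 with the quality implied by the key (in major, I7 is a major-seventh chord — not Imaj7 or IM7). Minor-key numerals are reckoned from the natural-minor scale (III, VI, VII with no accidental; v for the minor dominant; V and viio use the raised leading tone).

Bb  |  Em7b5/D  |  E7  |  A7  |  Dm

Bb has root Bb, degree 6 in D minor, so VI.
Em7b5/D has root E, degree 2 in D minor, so iiø42.
E7: chromatic; E is V of V, so V7/V.
A7: root A is the dominant; dominant seventh chord there is V7.
Dm: minor triad on D = scale degree 1 → i.

VI - iiø42 - V7/V - V7 - i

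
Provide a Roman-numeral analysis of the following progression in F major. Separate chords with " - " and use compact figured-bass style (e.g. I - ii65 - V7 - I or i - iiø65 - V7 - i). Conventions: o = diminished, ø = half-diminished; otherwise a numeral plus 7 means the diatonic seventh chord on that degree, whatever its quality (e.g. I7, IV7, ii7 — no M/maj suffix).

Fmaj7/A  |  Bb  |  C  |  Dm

I65 - IV - V - vi

Fmaj7/A has root F, degree 1 in F major, so I65.
Bb has root Bb, degree 4 in F major, so IV.
C: root C is the dominant; major triad there is V.
Dm: root D is the submediant; minor triad there is vi.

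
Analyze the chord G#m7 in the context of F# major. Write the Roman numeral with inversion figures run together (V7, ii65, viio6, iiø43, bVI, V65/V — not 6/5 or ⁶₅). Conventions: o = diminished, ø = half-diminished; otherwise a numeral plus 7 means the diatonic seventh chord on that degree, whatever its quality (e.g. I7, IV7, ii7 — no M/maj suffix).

The pitches G#-B-D#-F# form a minor seventh chord rooted on G#.
In F# major, G# is the supertonic; the diatonic minor seventh chord there is ii7.

ii7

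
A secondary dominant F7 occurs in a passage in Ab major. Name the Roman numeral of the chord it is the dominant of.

The chord is a dominant seventh chord on F.
A dominant resolves down a perfect fifth: F → Bb. In Ab major, Bb is scale degree 2, i.e. ii.

ii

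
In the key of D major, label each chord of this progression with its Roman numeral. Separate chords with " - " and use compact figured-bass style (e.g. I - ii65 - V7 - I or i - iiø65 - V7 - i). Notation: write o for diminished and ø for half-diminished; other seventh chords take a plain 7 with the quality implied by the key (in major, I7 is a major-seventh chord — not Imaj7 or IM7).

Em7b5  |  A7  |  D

Em7b5: E with this quality isn't in the key; it's iiø7, borrowed from the parallel minor.
A7: root A is the dominant; dominant seventh chord there is V7.
D: root D is the tonic; major triad there is I.

iiø7 - V7 - I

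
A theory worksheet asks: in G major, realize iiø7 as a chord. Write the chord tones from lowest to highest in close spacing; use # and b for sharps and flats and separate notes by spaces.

Scale degree 2 in G major is A; here the chord built on it is altered to a half-diminished seventh chord. iiø7 is the half-diminished supertonic seventh, borrowed from the parallel minor.
So the chord is A-C-Eb-G, a half-diminished seventh chord.

A C Eb G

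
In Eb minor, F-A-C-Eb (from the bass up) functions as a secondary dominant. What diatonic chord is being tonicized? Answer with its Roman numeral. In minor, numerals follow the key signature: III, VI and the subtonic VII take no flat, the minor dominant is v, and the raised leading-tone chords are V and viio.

V

The chord is a dominant seventh chord on F.
A dominant resolves down a perfect fifth: F → Bb. In Eb minor, Bb is scale degree 5, i.e. V.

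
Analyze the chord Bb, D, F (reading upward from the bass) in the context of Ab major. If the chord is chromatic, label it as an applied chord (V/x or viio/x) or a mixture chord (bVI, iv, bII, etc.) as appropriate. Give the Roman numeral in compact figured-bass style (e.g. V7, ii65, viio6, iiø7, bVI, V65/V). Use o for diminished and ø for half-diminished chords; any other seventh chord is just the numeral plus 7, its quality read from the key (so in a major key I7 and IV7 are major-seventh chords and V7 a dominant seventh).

Stacked in thirds the chord is Bb-D-F: a major triad on Bb.
Bb is not a diatonic chord root with this quality in Ab major, but it lies a perfect fifth above Eb (V), so the chord functions as an applied dominant of V.

V/V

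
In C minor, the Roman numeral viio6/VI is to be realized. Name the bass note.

Bb

The applied chord viio6/VI is rooted on G: G-Bb-Db.
The figure 6 means first inversion — the third is in the bass.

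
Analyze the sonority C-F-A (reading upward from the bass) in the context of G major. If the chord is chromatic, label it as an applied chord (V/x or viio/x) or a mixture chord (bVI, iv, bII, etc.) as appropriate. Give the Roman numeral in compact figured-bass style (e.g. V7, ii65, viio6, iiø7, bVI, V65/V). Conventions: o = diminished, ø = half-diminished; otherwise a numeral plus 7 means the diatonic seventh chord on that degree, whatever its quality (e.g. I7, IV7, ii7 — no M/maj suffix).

bVII64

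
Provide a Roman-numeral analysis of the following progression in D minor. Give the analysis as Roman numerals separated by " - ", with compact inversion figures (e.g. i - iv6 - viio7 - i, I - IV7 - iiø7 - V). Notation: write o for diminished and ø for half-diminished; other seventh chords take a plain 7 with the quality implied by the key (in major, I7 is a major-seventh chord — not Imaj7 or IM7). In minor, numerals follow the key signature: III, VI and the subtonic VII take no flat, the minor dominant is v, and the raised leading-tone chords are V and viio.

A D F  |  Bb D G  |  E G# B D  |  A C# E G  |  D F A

i64 - iv6 - V7/V - V7 - i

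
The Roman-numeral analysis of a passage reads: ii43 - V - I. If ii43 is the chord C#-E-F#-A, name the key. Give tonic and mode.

E major

The chord F#m7/C# is a minor seventh chord rooted on F#; its label is ii43.
ii43 on F# implies F# is the supertonic; that puts the tonic at E, and the lowercase numeral fits major mode.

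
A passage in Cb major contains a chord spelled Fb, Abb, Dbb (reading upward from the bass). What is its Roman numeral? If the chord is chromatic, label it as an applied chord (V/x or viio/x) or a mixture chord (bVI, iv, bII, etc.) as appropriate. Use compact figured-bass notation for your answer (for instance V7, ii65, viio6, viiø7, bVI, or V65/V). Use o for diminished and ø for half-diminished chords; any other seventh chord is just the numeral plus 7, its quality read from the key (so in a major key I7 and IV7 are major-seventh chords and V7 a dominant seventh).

bII6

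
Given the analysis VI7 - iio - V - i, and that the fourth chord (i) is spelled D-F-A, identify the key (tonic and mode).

D minor

i is given as D-F-A — a minor triad with root D.
If D is scale degree 1 and the mode makes that degree carry a minor triad, the tonic is D and the mode is minor.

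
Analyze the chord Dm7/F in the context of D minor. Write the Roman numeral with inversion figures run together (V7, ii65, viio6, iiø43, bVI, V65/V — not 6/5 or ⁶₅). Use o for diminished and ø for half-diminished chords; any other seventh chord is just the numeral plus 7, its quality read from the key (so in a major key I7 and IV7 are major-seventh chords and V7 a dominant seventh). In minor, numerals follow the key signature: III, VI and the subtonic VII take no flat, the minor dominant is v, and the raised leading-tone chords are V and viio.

The pitches D-F-A-C form a minor seventh chord rooted on D.
In D minor, D is the tonic; the diatonic minor seventh chord there is i7.
With F in the bass the chord is in first inversion, so the figured bass is 65.

i65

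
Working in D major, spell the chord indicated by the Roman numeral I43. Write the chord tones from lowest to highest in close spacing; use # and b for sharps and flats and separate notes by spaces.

In D major, the first degree is D, and the diatonic chord built there is a major seventh chord.
That chord is spelled D-F#-A-C#.
The figured bass 43 indicates second inversion, placing the fifth (A) in the bass: A-C#-D-F#.

A C# D F#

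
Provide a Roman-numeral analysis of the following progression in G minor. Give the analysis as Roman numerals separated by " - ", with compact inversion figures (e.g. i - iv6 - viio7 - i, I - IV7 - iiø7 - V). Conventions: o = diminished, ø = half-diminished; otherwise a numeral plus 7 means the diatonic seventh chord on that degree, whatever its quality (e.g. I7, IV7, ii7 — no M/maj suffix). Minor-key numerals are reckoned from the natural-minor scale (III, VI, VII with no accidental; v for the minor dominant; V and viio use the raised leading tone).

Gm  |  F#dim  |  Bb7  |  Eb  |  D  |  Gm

i - viio - V7/VI - VI - V - i

Gm: minor triad on G = scale degree 1 → i.
F#dim: root F# is the leading tone; diminished triad there is viio.
Bb7: chromatic; Bb is V of VI, so V7/VI.
Eb has root Eb, degree 6 in G minor, so VI.
D: root D is the dominant; major triad there is V.
Gm: root G is the tonic; minor triad there is i.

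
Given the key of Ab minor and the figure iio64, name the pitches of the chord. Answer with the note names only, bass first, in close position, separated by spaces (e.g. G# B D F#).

Fb Bb Db

In Ab minor, the supertonic is Bb, and the diatonic chord built there is a diminished triad.
That chord is spelled Bb-Db-Fb.
The figured bass 64 indicates second inversion, placing the fifth (Fb) in the bass: Fb-Bb-Db.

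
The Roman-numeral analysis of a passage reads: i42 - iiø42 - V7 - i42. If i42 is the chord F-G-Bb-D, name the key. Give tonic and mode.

G minor

i42 is given as F-G-Bb-D — a minor seventh chord with root G.
If G is scale degree 1 and the mode makes that degree carry a minor seventh chord, the tonic is G and the mode is minor.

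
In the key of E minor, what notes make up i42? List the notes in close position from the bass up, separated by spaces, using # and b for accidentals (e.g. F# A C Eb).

D E G B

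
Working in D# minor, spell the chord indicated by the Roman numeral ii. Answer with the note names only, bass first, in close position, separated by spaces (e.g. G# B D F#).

Scale degree 2 in D# minor is E#; here the chord built on it is altered to a minor triad. ii is the minor supertonic, borrowed from the parallel major (the Dorian ii).
So the chord is E#-G#-B#.

E# G# B#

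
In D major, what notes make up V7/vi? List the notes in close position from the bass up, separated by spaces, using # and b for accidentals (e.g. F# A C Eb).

V7/vi is a secondary dominant — the dominant seventh of vi. vi in D major is B, so the applied chord's root is F#, a perfect fifth above.
Building a dominant seventh chord on F# gives F#-A#-C#-E.

F# A# C# E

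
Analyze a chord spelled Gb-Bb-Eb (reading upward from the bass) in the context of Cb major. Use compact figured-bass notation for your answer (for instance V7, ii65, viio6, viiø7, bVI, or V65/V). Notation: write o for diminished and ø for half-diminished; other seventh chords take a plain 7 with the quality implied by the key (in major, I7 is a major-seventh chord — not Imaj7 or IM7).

iii6

The pitches Eb-Gb-Bb form a minor triad rooted on Eb.
Eb is scale degree 3 in Cb major, and a minor triad on that degree is written iii.
With Gb in the bass the chord is in first inversion, so the figured bass is 6.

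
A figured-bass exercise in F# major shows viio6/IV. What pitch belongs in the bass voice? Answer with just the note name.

C#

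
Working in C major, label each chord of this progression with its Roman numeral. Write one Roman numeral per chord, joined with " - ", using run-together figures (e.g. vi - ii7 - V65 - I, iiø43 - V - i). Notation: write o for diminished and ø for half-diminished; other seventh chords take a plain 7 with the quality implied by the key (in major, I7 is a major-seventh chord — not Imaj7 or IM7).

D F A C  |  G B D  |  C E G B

ii7 - V - I7

D-F-A-C has root D, degree 2 in C major, so ii7.
G-B-D: major triad on G = scale degree 5 → V.
C-E-G-B has root C, degree 1 in C major, so I7.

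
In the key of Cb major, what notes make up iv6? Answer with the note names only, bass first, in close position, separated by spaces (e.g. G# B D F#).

iv6 is the minor subdominant, borrowed from the parallel minor. In Cb major that root is Fb.
So the chord is Fb-Abb-Cb, a minor triad.
With the 6 figure the chord is in first inversion; from the bass Abb upward in close position it reads Abb-Cb-Fb.

Abb Cb Fb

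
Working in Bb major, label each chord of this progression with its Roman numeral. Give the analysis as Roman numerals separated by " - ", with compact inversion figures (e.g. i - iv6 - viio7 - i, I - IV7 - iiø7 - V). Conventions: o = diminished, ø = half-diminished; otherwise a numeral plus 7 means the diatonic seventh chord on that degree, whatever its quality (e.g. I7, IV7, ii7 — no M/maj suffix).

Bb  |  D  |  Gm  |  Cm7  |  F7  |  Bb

I - V/vi - vi - ii7 - V7 - I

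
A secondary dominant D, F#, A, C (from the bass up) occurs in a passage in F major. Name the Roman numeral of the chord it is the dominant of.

ii

The chord is a dominant seventh chord on D.
A dominant resolves down a perfect fifth: D → G. In F major, G is scale degree 2, i.e. ii.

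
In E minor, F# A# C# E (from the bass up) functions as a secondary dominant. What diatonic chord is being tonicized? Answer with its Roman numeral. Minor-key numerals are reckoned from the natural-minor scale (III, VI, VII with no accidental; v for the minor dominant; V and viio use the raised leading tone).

The chord is a dominant seventh chord on F#.
A dominant resolves down a perfect fifth: F# → B. In E minor, B is scale degree 5, i.e. V.

V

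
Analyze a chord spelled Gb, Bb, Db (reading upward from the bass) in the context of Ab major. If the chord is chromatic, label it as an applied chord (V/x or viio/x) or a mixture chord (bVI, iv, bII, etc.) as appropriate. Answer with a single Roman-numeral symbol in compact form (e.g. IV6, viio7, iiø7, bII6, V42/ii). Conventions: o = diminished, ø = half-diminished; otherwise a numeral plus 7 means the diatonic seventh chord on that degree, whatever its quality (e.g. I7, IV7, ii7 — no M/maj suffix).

bVII

The pitches Gb-Bb-Db form a major triad rooted on Gb.
Gb is the lowered seventh degree of Ab major (diatonic 7 would be G). This is a major triad on the lowered seventh degree (the subtonic), borrowed from the parallel minor.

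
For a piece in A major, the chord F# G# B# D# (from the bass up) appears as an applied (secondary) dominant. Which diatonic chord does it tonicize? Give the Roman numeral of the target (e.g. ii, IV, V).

iii

The chord is a dominant seventh chord on G#.
A dominant resolves down a perfect fifth: G# → C#. In A major, C# is scale degree 3, i.e. iii.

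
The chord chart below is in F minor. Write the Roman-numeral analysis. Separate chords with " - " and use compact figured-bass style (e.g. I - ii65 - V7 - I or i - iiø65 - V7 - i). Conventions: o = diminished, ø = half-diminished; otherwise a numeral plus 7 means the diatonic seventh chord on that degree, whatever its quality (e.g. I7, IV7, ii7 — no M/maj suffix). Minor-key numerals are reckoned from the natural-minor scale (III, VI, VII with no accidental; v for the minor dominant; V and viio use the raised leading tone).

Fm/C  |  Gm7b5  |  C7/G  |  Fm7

Fm/C has root F, degree 1 in F minor, so i64.
Gm7b5 has root G, degree 2 in F minor, so iiø7.
C7/G: root C is the dominant; dominant seventh chord there is V43.
Fm7 has root F, degree 1 in F minor, so i7.

i64 - iiø7 - V43 - i7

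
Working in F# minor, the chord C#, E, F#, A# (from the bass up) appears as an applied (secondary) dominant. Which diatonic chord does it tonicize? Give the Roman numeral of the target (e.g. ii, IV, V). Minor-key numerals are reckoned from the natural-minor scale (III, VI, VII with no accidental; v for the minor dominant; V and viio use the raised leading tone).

The chord is a dominant seventh chord on F#.
A dominant resolves down a perfect fifth: F# → B. In F# minor, B is scale degree 4, i.e. iv.

iv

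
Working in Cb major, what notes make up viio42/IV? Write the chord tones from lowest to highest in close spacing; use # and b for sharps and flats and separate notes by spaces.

Dbb Eb Gb Bbb

viio42/IV is a secondary leading-tone chord. The target IV is Fb in Cb major; the applied chord is rooted a semitone below, on Eb.
Building a fully diminished seventh chord on Eb gives Eb-Gb-Bbb-Dbb.
With the 42 figure the chord is in third inversion; from the bass Dbb upward in close position it reads Dbb-Eb-Gb-Bbb.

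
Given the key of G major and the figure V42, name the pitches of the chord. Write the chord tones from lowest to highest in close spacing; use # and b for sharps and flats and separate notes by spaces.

C D F# A

In G major, the fifth degree is D, and the diatonic chord built there is a dominant seventh chord.
Stacking thirds from D gives D-F#-A-C.
The figured bass 42 indicates third inversion, placing the seventh (C) in the bass: C-D-F#-A.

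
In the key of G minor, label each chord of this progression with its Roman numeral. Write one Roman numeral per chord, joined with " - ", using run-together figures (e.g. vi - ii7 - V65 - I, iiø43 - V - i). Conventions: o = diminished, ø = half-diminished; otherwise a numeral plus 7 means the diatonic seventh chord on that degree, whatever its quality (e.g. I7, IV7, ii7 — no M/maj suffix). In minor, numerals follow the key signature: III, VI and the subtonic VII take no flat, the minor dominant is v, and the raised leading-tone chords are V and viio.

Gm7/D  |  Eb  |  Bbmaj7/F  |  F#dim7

i43 - VI - III43 - viio7

Gm7/D has root G, degree 1 in G minor, so i43.
Eb: root Eb is the submediant; major triad there is VI.
Bbmaj7/F: major seventh chord on Bb = scale degree 3 → III43.
F#dim7: root F# is the leading tone; fully diminished seventh chord there is viio7.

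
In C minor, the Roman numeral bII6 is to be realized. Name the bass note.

F

bII in C minor has root Db; the chord is Db-F-Ab.
The figure 6 means first inversion — the third is in the bass.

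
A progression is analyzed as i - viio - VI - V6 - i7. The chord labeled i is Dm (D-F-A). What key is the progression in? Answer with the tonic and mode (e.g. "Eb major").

D minor

The anchor chord is a minor triad on D, labeled i.
If D is scale degree 1 and the mode makes that degree carry a minor triad, the tonic is D and the mode is minor.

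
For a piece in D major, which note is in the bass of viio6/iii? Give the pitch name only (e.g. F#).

The applied chord viio6/iii is rooted on E#: E#-G#-B.
The figure 6 means first inversion — the third is in the bass.

G#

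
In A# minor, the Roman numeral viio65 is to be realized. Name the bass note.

viio in A# minor has root G##; the chord is G##-B#-D#-F#.
The figure 65 means first inversion — the third is in the bass.

B#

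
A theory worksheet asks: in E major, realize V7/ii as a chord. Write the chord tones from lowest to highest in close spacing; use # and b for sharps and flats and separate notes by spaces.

C# E# G# B

V7/ii is a secondary dominant — the dominant seventh of ii. ii in E major is F#, so the applied chord's root is C#, a perfect fifth above.
Building a dominant seventh chord on C# gives C#-E#-G#-B.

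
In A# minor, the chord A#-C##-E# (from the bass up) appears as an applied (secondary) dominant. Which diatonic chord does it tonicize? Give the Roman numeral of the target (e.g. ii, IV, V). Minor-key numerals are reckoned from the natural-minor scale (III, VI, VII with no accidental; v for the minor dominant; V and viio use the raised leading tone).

iv

The chord is a major triad on A#.
A dominant resolves down a perfect fifth: A# → D#. In A# minor, D# is scale degree 4, i.e. iv.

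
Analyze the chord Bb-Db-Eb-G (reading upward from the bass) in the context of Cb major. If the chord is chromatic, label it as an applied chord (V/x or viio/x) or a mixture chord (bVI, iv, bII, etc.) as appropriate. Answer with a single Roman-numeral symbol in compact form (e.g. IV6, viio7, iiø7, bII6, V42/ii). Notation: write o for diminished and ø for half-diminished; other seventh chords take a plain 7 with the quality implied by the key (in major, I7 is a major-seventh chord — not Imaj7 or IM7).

V43/vi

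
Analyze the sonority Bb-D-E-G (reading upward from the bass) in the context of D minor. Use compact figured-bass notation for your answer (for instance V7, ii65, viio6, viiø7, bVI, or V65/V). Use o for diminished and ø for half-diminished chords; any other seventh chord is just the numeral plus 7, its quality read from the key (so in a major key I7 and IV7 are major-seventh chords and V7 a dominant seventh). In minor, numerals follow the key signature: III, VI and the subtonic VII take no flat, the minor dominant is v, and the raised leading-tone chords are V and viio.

iiø43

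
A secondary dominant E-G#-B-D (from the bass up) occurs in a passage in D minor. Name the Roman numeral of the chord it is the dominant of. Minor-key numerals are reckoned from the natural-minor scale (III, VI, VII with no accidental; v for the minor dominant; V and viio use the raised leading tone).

V

The chord is a dominant seventh chord on E.
A dominant resolves down a perfect fifth: E → A. In D minor, A is scale degree 5, i.e. V.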